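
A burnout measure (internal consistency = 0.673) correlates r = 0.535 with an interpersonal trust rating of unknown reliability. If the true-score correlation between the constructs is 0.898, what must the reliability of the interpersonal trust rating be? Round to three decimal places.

0.527

r_true = r_obs / √(r_xx · r_yy) ⇒ 0.898 = 0.535 / √(0.673 · r_yy).
√(0.673 · r_yy) = 0.535 / 0.898 = 0.5958; 0.673 · r_yy = 0.3550; r_yy = 0.3550 / 0.673 ≈ 0.527.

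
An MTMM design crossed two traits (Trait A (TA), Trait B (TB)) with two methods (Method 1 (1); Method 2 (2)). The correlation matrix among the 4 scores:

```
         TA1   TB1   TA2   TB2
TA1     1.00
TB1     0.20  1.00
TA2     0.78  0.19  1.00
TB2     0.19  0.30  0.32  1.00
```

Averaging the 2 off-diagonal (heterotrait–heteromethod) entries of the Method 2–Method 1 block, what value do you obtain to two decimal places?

0.19

HTHM values (method 2 × method 1): 0.19, 0.19; mean = 0.38/2 = 0.19.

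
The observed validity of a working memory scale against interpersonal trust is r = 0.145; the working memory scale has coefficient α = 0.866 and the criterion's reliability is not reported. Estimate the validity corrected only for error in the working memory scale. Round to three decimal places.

Single correction: r_c = r_obs / √r_xx = 0.145 / √0.866 = 0.145 / 0.9306 ≈ 0.156.

0.156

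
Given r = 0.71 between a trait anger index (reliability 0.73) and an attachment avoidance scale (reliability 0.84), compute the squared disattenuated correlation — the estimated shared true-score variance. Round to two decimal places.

0.82

Disattenuated r = 0.71 / √(0.73 × 0.84) = 0.71 / 0.7831 = 0.9067.
Shared true-score variance = 0.9067² = 0.8221 ≈ 0.82.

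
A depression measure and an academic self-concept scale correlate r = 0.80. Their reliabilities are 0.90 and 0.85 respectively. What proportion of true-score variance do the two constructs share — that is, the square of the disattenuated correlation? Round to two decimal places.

0.84

Disattenuated r = 0.80 / √(0.90 × 0.85) = 0.80 / 0.8746 = 0.9147.
Shared true-score variance = 0.9147² = 0.8367 ≈ 0.84.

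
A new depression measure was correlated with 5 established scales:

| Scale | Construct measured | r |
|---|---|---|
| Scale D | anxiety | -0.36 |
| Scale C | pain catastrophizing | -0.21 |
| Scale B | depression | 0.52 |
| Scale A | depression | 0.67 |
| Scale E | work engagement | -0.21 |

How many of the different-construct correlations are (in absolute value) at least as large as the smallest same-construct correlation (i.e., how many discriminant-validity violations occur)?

Convergent (same construct = depression): Scale B, Scale A.
Smallest convergent = 0.52. Discriminant |r|: 0.36, 0.21, 0.21; count ≥ 0.52 → 0.

0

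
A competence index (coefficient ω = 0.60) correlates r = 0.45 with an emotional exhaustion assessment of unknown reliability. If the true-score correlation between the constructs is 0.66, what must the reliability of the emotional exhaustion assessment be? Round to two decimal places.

r_true = r_obs / √(r_xx · r_yy) ⇒ 0.66 = 0.45 / √(0.60 · r_yy).
√(0.60 · r_yy) = 0.45 / 0.66 = 0.6818; 0.60 · r_yy = 0.4649; r_yy = 0.4649 / 0.60 ≈ 0.77.

0.77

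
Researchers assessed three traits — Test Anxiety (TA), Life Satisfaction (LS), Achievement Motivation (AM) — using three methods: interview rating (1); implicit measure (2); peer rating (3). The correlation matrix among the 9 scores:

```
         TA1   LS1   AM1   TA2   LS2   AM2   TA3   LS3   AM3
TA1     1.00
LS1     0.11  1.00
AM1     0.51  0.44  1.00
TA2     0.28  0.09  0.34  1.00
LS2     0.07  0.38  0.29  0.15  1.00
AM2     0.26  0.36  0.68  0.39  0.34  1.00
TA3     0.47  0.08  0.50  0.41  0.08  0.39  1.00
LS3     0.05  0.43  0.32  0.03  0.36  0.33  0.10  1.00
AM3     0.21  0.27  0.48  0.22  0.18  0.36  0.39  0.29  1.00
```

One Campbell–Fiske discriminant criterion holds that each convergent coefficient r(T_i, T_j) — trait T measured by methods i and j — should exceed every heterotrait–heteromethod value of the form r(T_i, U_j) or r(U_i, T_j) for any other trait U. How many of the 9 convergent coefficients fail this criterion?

4

Convergent coefficients and their comparison sets:
TA (methods 1·2): 0.28 vs {0.07, 0.09, 0.26, 0.34} → fail.
TA (methods 1·3): 0.47 vs {0.05, 0.08, 0.21, 0.50} → fail.
TA (methods 2·3): 0.41 vs {0.03, 0.08, 0.22, 0.39} → pass.
LS (methods 1·2): 0.38 vs {0.09, 0.07, 0.36, 0.29} → pass.
LS (methods 1·3): 0.43 vs {0.08, 0.05, 0.27, 0.32} → pass.
LS (methods 2·3): 0.36 vs {0.08, 0.03, 0.18, 0.33} → pass.
AM (methods 1·2): 0.68 vs {0.34, 0.26, 0.29, 0.36} → pass.
AM (methods 1·3): 0.48 vs {0.50, 0.21, 0.32, 0.27} → fail.
AM (methods 2·3): 0.36 vs {0.39, 0.22, 0.33, 0.18} → fail.
4 of 9 fail.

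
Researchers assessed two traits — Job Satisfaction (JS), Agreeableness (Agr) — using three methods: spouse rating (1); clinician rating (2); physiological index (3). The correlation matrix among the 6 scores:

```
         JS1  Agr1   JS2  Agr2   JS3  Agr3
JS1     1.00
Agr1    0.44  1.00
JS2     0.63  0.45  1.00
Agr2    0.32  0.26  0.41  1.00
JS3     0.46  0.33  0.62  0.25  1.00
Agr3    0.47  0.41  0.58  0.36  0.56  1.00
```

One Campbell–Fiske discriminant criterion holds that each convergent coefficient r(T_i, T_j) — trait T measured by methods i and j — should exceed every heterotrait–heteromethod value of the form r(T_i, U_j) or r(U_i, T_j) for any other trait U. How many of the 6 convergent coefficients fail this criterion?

4

Convergent coefficients and their comparison sets:
JS (methods 1·2): 0.63 vs {0.32, 0.45} → pass.
JS (methods 1·3): 0.46 vs {0.47, 0.33} → fail.
JS (methods 2·3): 0.62 vs {0.58, 0.25} → pass.
Agr (methods 1·2): 0.26 vs {0.45, 0.32} → fail.
Agr (methods 1·3): 0.41 vs {0.33, 0.47} → fail.
Agr (methods 2·3): 0.36 vs {0.25, 0.58} → fail.
4 of 6 fail.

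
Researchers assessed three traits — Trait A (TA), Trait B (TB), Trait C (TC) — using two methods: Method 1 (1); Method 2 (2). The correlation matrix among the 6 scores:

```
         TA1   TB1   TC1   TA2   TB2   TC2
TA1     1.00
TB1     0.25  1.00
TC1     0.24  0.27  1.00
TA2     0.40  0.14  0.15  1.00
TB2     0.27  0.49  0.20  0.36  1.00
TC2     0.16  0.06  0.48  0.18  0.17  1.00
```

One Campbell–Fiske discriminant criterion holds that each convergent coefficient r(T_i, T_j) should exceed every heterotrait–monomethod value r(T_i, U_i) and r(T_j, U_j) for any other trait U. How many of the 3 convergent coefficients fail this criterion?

Each convergent coefficient versus the relevant comparison correlations:
TA (methods 1·2): 0.40 vs {0.25, 0.36, 0.24, 0.18} → pass.
TB (methods 1·2): 0.49 vs {0.25, 0.36, 0.27, 0.17} → pass.
TC (methods 1·2): 0.48 vs {0.24, 0.18, 0.27, 0.17} → pass.
0 of 3 fail.

0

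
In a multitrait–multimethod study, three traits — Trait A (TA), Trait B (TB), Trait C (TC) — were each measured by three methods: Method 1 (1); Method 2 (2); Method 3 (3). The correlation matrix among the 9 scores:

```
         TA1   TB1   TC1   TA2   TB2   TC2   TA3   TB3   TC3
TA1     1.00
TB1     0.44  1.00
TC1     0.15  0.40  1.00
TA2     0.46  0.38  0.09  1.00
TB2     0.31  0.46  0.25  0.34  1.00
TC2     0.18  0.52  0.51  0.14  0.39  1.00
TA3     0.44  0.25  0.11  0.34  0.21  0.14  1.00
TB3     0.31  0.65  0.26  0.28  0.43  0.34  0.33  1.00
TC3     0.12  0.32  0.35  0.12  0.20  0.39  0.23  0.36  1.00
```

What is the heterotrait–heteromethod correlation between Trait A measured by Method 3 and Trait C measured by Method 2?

0.14

Different traits and methods: r(TA3, TC2) = 0.14.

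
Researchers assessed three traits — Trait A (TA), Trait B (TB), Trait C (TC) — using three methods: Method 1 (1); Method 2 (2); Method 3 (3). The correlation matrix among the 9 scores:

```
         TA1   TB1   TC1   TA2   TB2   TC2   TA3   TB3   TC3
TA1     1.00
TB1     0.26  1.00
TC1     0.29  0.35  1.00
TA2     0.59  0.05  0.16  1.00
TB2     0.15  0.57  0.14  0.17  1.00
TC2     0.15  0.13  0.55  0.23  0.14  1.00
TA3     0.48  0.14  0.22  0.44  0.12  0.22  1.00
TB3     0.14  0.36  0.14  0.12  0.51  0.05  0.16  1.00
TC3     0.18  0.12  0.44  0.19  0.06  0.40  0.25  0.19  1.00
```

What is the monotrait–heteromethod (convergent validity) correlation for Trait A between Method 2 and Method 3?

Same trait (TA), different methods: r(TA2, TA3) = 0.44.

0.44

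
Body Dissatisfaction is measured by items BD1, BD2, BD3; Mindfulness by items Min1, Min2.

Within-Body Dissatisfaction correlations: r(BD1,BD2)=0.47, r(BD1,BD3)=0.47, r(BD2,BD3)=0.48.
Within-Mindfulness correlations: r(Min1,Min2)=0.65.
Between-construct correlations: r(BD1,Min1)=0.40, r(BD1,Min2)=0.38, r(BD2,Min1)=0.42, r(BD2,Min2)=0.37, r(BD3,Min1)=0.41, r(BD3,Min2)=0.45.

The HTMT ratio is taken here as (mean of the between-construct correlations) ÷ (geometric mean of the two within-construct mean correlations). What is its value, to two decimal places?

0.73

Mean heterotrait r = 2.43/6 = 0.4050.
Mean within-BD = 1.42/3 = 0.4733; mean within-Min = 0.65/1 = 0.6500.
Geometric mean = √(0.4733 × 0.6500) = 0.5547.
HTMT = 0.4050 / 0.5547 = 0.73.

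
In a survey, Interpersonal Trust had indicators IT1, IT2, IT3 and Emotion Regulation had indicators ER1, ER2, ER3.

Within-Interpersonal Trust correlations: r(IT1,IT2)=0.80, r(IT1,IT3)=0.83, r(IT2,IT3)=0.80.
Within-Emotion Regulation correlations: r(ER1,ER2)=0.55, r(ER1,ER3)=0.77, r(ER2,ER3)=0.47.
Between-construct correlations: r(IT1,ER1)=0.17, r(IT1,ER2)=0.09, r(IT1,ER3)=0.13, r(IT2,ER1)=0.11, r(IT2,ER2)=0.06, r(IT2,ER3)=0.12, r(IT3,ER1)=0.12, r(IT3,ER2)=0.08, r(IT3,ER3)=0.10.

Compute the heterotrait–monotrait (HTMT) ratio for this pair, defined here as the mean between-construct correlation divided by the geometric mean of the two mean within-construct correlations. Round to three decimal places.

Between-construct mean = 0.98/9 = 0.1089.
Mean within-IT = 2.43/3 = 0.8100; mean within-ER = 1.79/3 = 0.5967.
Geometric mean = √(0.8100 × 0.5967) = 0.6952.
HTMT = 0.1089 / 0.6952 = 0.157.

0.157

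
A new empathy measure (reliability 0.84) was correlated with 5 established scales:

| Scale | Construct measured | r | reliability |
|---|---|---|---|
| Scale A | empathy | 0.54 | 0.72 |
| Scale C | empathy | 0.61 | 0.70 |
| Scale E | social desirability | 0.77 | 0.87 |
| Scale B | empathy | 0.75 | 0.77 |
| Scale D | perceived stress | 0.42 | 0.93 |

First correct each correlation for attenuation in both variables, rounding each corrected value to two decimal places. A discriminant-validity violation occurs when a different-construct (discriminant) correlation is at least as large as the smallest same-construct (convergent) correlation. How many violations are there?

Disattenuated r (r / √(r_scale · r_new)):
  Scale A (conv): 0.54 / √(0.72·0.84) = 0.69
  Scale C (conv): 0.61 / √(0.70·0.84) = 0.80
  Scale E (disc): 0.77 / √(0.87·0.84) = 0.90
  Scale B (conv): 0.75 / √(0.77·0.84) = 0.93
  Scale D (disc): 0.42 / √(0.93·0.84) = 0.48
Smallest convergent = 0.69. Discriminant values: 0.90, 0.48; count ≥ 0.69 → 1.

1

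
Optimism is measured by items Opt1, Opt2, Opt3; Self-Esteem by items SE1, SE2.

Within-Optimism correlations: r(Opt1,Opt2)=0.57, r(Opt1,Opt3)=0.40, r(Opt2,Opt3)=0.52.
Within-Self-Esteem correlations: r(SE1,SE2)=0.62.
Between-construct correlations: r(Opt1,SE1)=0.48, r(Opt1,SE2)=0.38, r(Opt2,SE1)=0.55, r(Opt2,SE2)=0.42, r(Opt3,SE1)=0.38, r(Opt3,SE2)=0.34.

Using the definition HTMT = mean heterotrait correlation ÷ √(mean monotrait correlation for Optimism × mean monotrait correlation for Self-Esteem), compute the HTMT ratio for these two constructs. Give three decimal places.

Mean heterotrait r = 2.55/6 = 0.4250.
Mean within-Opt = 1.49/3 = 0.4967; mean within-SE = 0.62/1 = 0.6200.
Geometric mean = √(0.4967 × 0.6200) = 0.5549.
HTMT = 0.4250 / 0.5549 = 0.766.

0.766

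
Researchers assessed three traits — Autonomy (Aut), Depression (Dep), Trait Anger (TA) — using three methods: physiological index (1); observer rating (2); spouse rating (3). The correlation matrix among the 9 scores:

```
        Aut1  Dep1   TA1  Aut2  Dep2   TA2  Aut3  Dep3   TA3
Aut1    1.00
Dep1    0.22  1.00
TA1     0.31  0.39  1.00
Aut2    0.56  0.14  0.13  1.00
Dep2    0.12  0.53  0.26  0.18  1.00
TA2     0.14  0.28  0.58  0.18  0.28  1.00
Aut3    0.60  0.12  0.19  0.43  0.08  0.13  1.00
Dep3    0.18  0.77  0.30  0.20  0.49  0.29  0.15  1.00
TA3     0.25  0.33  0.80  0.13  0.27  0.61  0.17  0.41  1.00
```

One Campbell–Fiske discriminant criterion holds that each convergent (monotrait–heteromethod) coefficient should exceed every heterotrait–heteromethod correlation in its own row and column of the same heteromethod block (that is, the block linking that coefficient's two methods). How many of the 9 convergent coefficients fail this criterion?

0

Checking each validity diagonal entry against its comparison values:
Aut (methods 1·2): 0.56 vs {0.12, 0.14, 0.14, 0.13} → pass.
Aut (methods 1·3): 0.60 vs {0.18, 0.12, 0.25, 0.19} → pass.
Aut (methods 2·3): 0.43 vs {0.20, 0.08, 0.13, 0.13} → pass.
Dep (methods 1·2): 0.53 vs {0.14, 0.12, 0.28, 0.26} → pass.
Dep (methods 1·3): 0.77 vs {0.12, 0.18, 0.33, 0.30} → pass.
Dep (methods 2·3): 0.49 vs {0.08, 0.20, 0.27, 0.29} → pass.
TA (methods 1·2): 0.58 vs {0.13, 0.14, 0.26, 0.28} → pass.
TA (methods 1·3): 0.80 vs {0.19, 0.25, 0.30, 0.33} → pass.
TA (methods 2·3): 0.61 vs {0.13, 0.13, 0.29, 0.27} → pass.
0 of 9 fail.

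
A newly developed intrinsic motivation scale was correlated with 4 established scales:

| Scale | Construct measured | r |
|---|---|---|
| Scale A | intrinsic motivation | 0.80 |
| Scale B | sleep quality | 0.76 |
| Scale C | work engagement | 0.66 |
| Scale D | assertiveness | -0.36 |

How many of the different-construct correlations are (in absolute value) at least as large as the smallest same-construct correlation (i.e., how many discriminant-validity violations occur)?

0

Convergent (same construct = intrinsic motivation): Scale A.
Smallest convergent = 0.80. Discriminant |r|: 0.76, 0.66, 0.36; count ≥ 0.80 → 0.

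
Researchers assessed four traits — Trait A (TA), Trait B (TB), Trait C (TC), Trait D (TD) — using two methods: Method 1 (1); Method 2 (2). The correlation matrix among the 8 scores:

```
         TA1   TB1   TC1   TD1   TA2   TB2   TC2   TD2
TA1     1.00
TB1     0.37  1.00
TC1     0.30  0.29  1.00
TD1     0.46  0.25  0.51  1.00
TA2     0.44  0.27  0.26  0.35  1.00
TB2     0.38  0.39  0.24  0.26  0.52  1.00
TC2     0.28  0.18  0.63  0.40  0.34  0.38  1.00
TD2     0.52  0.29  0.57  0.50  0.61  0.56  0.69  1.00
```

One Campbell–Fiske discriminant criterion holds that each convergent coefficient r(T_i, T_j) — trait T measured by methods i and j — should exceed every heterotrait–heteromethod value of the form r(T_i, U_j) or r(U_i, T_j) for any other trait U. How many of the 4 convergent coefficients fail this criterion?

Convergent coefficients and their comparison sets:
TA (methods 1·2): 0.44 vs {0.38, 0.27, 0.28, 0.26, 0.52, 0.35} → fail.
TB (methods 1·2): 0.39 vs {0.27, 0.38, 0.18, 0.24, 0.29, 0.26} → pass.
TC (methods 1·2): 0.63 vs {0.26, 0.28, 0.24, 0.18, 0.57, 0.40} → pass.
TD (methods 1·2): 0.50 vs {0.35, 0.52, 0.26, 0.29, 0.40, 0.57} → fail.
2 of 4 fail.

2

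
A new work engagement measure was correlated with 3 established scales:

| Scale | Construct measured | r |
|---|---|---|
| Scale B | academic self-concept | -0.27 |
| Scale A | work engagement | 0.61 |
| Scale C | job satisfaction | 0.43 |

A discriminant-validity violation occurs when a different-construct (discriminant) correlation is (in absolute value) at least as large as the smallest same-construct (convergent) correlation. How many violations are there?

Convergent (same construct = work engagement): Scale A.
Smallest convergent = 0.61. Discriminant |r|: 0.27, 0.43; count ≥ 0.61 → 0.

0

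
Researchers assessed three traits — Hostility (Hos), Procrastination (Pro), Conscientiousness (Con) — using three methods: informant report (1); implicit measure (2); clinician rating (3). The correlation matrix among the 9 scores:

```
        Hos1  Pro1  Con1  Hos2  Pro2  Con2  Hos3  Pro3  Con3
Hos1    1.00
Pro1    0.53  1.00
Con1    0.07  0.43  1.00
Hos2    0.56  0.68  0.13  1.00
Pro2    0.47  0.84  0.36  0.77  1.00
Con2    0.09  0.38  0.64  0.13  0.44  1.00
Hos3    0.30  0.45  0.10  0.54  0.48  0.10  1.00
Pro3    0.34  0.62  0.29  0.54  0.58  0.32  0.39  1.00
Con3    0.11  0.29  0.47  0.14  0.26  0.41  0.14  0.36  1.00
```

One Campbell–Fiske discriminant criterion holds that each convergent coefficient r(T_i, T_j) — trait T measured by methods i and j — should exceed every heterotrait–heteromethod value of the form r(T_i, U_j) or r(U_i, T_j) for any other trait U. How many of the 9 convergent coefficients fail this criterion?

Convergent coefficients and their comparison sets:
Hos (methods 1·2): 0.56 vs {0.47, 0.68, 0.09, 0.13} → fail.
Hos (methods 1·3): 0.30 vs {0.34, 0.45, 0.11, 0.10} → fail.
Hos (methods 2·3): 0.54 vs {0.54, 0.48, 0.14, 0.10} → fail.
Pro (methods 1·2): 0.84 vs {0.68, 0.47, 0.38, 0.36} → pass.
Pro (methods 1·3): 0.62 vs {0.45, 0.34, 0.29, 0.29} → pass.
Pro (methods 2·3): 0.58 vs {0.48, 0.54, 0.26, 0.32} → pass.
Con (methods 1·2): 0.64 vs {0.13, 0.09, 0.36, 0.38} → pass.
Con (methods 1·3): 0.47 vs {0.10, 0.11, 0.29, 0.29} → pass.
Con (methods 2·3): 0.41 vs {0.10, 0.14, 0.32, 0.26} → pass.
3 of 9 fail.

3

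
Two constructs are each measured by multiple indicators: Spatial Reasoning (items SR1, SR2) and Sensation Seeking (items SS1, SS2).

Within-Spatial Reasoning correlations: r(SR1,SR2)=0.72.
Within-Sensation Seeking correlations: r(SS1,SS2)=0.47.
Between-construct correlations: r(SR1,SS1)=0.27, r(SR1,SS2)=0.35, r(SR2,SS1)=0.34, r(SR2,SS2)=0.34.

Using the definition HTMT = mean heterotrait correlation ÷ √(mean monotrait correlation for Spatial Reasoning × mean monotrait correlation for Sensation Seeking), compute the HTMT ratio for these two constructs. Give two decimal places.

0.56

Mean between = 1.30/4 = 0.3250.
Mean within-SR = 0.72/1 = 0.7200; mean within-SS = 0.47/1 = 0.4700.
Geometric mean = √(0.7200 × 0.4700) = 0.5817.
HTMT = 0.3250 / 0.5817 = 0.56.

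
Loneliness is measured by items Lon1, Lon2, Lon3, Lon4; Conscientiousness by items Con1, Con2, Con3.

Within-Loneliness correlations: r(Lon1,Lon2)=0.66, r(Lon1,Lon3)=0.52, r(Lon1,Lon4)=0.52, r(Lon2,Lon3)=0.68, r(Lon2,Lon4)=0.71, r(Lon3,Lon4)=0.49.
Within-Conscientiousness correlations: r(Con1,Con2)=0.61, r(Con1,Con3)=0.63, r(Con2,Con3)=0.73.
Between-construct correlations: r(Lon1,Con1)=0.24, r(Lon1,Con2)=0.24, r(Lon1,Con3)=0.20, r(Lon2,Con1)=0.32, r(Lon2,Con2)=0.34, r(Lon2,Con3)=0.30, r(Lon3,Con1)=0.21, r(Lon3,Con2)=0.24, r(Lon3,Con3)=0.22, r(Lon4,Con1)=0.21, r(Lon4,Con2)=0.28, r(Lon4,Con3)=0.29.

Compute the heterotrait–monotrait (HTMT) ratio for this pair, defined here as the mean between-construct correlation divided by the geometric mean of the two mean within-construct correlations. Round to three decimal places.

0.411

Between-construct mean = 3.09/12 = 0.2575.
Mean within-Lon = 3.58/6 = 0.5967; mean within-Con = 1.97/3 = 0.6567.
Geometric mean = √(0.5967 × 0.6567) = 0.6260.
HTMT = 0.2575 / 0.6260 = 0.411.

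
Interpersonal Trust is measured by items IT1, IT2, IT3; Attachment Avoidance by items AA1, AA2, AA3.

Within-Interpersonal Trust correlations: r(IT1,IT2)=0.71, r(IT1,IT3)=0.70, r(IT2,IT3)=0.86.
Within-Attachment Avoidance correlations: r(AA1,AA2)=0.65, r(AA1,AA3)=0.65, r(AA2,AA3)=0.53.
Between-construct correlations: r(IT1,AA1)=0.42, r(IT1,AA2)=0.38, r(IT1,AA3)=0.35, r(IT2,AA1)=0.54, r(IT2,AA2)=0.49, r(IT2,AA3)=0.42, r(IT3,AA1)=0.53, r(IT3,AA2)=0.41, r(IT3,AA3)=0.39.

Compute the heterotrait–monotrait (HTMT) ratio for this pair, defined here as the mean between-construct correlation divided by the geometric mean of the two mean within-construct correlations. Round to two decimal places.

0.64

Mean between = 3.93/9 = 0.4367.
Mean within-IT = 2.27/3 = 0.7567; mean within-AA = 1.83/3 = 0.6100.
Geometric mean = √(0.7567 × 0.6100) = 0.6794.
HTMT = 0.4367 / 0.6794 = 0.64.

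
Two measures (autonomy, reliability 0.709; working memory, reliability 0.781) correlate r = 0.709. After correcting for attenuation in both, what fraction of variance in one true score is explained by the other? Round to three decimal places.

Disattenuated r = 0.709 / √(0.709 × 0.781) = 0.709 / 0.7441 = 0.9528.
Shared true-score variance = 0.9528² = 0.9078 ≈ 0.908.

0.908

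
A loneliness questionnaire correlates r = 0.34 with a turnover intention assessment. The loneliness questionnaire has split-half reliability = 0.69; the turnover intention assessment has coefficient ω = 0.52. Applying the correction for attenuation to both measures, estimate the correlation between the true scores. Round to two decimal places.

r_true = r_obs / √(r_xx · r_yy) = 0.34 / √(0.69 × 0.52) = 0.34 / √0.3588 = 0.34 / 0.5990 ≈ 0.57.

0.57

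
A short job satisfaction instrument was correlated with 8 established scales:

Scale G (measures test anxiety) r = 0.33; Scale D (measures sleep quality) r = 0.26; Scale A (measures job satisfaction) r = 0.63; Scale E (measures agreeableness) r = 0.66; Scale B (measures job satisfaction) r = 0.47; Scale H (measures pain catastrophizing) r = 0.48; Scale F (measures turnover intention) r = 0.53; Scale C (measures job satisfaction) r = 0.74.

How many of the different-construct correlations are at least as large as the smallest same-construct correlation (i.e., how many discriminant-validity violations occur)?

Convergent (same construct = job satisfaction): Scale A, Scale B, Scale C.
Smallest convergent = 0.47. Discriminant values: 0.33, 0.26, 0.66, 0.48, 0.53; count ≥ 0.47 → 3.

3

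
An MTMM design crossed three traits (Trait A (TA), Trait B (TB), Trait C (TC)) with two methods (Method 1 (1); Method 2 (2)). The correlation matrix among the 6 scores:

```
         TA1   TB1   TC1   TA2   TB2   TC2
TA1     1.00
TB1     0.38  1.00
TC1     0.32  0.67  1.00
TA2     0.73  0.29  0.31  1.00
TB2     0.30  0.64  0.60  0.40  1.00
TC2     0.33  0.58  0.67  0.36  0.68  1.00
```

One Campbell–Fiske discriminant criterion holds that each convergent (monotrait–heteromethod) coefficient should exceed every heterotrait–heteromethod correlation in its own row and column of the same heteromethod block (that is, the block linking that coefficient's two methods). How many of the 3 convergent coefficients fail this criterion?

0

Convergent coefficients and their comparison sets:
TA (methods 1·2): 0.73 vs {0.30, 0.29, 0.33, 0.31} → pass.
TB (methods 1·2): 0.64 vs {0.29, 0.30, 0.58, 0.60} → pass.
TC (methods 1·2): 0.67 vs {0.31, 0.33, 0.60, 0.58} → pass.
0 of 3 fail.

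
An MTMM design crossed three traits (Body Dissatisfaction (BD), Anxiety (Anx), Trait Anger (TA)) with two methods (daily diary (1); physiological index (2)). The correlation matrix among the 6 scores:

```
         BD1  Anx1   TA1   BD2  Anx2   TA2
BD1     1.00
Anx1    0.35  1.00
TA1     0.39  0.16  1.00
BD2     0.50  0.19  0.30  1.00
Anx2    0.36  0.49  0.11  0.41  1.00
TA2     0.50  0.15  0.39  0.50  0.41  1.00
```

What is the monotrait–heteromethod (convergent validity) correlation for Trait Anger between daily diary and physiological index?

0.39

Same trait (TA), different methods: r(TA1, TA2) = 0.39.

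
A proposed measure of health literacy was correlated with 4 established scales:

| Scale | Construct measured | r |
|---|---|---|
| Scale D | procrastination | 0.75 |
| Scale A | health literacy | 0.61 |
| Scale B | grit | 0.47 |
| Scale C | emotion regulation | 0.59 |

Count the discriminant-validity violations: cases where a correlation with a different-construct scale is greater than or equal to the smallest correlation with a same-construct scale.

Convergent (same construct = health literacy): Scale A.
Smallest convergent = 0.61. Discriminant values: 0.75, 0.47, 0.59; count ≥ 0.61 → 1.

1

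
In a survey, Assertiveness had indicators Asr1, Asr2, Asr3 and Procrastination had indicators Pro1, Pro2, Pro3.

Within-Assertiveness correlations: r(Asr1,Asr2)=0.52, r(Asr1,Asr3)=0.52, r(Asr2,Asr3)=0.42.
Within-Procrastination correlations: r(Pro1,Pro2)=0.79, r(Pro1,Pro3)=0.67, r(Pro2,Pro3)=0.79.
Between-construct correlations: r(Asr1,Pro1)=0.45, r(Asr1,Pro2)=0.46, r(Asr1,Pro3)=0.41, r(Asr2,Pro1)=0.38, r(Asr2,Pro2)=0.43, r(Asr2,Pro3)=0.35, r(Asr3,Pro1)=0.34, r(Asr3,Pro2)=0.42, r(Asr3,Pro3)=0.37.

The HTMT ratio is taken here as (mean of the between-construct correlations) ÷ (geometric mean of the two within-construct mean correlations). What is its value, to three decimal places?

Mean between = 3.61/9 = 0.4011.
Mean within-Asr = 1.46/3 = 0.4867; mean within-Pro = 2.25/3 = 0.7500.
Geometric mean = √(0.4867 × 0.7500) = 0.6042.
HTMT = 0.4011 / 0.6042 = 0.664.

0.664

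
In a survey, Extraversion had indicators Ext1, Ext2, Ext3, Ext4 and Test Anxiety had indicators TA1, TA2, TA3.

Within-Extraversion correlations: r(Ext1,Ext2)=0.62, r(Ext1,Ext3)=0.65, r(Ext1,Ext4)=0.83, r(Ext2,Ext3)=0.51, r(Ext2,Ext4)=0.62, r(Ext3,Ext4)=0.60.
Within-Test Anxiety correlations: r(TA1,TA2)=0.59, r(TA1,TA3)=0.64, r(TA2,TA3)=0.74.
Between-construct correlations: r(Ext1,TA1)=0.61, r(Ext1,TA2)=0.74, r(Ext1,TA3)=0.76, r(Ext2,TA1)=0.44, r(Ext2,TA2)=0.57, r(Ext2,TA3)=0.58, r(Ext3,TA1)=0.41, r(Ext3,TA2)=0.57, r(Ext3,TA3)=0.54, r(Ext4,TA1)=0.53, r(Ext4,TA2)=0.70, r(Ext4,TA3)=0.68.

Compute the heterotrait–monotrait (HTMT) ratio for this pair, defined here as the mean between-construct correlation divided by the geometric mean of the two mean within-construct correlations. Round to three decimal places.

0.918

Mean between = 7.13/12 = 0.5942.
Mean within-Ext = 3.83/6 = 0.6383; mean within-TA = 1.97/3 = 0.6567.
Geometric mean = √(0.6383 × 0.6567) = 0.6474.
HTMT = 0.5942 / 0.6474 = 0.918.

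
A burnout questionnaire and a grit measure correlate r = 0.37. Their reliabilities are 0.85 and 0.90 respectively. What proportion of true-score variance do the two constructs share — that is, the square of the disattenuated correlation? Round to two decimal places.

Disattenuated r = 0.37 / √(0.85 × 0.90) = 0.37 / 0.8746 = 0.4231.
Shared true-score variance = 0.4231² = 0.1790 ≈ 0.18.

0.18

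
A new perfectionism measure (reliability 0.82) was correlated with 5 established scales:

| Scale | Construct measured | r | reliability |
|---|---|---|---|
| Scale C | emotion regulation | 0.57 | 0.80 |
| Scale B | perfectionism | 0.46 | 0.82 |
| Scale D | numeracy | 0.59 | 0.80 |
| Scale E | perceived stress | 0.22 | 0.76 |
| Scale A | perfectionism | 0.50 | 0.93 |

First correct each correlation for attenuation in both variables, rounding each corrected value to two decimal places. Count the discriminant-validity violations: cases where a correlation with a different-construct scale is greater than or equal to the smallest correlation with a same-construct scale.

2

Disattenuated r (r / √(r_scale · r_new)):
  Scale C (disc): 0.57 / √(0.80·0.82) = 0.70
  Scale B (conv): 0.46 / √(0.82·0.82) = 0.56
  Scale D (disc): 0.59 / √(0.80·0.82) = 0.73
  Scale E (disc): 0.22 / √(0.76·0.82) = 0.28
  Scale A (conv): 0.50 / √(0.93·0.82) = 0.57
Smallest convergent = 0.56. Discriminant values: 0.70, 0.73, 0.28; count ≥ 0.56 → 2.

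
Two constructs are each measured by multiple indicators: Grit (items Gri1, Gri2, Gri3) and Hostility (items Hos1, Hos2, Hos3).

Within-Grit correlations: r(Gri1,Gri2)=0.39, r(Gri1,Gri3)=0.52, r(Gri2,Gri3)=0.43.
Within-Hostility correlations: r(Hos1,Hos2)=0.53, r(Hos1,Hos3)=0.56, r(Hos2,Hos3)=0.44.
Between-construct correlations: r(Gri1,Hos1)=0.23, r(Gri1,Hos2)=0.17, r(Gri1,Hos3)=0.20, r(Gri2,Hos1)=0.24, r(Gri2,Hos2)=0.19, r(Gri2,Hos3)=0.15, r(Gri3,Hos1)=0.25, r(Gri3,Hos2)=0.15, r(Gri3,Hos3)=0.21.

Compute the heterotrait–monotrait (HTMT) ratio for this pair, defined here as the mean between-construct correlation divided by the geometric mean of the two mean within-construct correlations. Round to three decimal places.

0.417

Mean heterotrait r = 1.79/9 = 0.1989.
Mean within-Gri = 1.34/3 = 0.4467; mean within-Hos = 1.53/3 = 0.5100.
Geometric mean = √(0.4467 × 0.5100) = 0.4773.
HTMT = 0.1989 / 0.4773 = 0.417.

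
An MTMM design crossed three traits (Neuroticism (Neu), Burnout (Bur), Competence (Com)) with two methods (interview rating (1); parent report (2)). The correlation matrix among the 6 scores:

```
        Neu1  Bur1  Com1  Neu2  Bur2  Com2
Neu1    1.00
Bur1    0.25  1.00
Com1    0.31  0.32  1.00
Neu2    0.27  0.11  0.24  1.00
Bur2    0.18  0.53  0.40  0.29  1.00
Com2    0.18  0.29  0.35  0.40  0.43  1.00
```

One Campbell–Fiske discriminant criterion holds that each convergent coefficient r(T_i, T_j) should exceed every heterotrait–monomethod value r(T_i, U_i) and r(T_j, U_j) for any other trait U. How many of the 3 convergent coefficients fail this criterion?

2

Checking each validity diagonal entry against its comparison values:
Neu (methods 1·2): 0.27 vs {0.25, 0.29, 0.31, 0.40} → fail.
Bur (methods 1·2): 0.53 vs {0.25, 0.29, 0.32, 0.43} → pass.
Com (methods 1·2): 0.35 vs {0.31, 0.40, 0.32, 0.43} → fail.
2 of 3 fail.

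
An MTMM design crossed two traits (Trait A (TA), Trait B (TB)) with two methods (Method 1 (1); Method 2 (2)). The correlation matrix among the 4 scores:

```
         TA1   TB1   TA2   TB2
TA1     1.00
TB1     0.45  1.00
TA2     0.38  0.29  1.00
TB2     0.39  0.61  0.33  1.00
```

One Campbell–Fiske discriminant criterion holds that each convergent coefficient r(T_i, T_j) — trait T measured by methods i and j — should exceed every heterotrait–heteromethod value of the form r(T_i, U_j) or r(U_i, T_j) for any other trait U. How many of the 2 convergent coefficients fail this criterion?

Each convergent coefficient versus the relevant comparison correlations:
TA (methods 1·2): 0.38 vs {0.39, 0.29} → fail.
TB (methods 1·2): 0.61 vs {0.29, 0.39} → pass.
1 of 2 fail.

1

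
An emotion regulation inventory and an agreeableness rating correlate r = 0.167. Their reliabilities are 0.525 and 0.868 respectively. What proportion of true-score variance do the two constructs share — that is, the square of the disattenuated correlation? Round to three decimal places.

Disattenuated r = 0.167 / √(0.525 × 0.868) = 0.167 / 0.6751 = 0.2474.
Shared true-score variance = 0.2474² = 0.0612 ≈ 0.061.

0.061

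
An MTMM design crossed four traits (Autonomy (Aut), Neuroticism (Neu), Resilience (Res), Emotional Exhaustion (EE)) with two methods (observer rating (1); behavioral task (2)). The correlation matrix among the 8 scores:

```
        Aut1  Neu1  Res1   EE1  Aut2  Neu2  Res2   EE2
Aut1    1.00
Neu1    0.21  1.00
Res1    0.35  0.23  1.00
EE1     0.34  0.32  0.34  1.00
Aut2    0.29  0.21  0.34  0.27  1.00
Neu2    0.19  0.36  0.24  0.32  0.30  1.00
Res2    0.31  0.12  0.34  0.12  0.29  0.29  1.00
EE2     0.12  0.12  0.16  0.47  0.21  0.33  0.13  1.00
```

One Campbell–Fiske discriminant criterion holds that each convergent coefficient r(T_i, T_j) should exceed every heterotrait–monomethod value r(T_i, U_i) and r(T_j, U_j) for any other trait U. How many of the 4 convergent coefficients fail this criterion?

Checking each validity diagonal entry against its comparison values:
Aut (methods 1·2): 0.29 vs {0.21, 0.30, 0.35, 0.29, 0.34, 0.21} → fail.
Neu (methods 1·2): 0.36 vs {0.21, 0.30, 0.23, 0.29, 0.32, 0.33} → pass.
Res (methods 1·2): 0.34 vs {0.35, 0.29, 0.23, 0.29, 0.34, 0.13} → fail.
EE (methods 1·2): 0.47 vs {0.34, 0.21, 0.32, 0.33, 0.34, 0.13} → pass.
2 of 4 fail.

2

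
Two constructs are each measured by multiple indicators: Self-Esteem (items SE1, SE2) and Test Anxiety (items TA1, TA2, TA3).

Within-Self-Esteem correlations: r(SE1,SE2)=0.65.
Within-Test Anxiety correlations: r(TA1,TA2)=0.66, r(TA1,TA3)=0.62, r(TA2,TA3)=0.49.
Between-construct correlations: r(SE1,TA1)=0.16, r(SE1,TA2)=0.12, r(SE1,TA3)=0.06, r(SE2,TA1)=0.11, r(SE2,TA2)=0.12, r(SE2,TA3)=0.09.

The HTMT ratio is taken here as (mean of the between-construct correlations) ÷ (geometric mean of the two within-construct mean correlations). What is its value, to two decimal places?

Between-construct mean = 0.66/6 = 0.1100.
Mean within-SE = 0.65/1 = 0.6500; mean within-TA = 1.77/3 = 0.5900.
Geometric mean = √(0.6500 × 0.5900) = 0.6193.
HTMT = 0.1100 / 0.6193 = 0.18.

0.18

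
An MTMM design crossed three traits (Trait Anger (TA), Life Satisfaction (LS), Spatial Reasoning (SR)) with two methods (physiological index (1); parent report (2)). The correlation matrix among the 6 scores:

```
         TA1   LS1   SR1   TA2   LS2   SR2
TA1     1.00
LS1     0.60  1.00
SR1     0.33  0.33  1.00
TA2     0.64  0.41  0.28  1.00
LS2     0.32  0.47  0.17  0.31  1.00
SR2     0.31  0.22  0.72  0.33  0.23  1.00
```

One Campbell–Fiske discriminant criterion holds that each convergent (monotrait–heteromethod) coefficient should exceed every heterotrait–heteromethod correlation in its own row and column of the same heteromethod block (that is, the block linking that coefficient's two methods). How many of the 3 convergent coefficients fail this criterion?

0

Each convergent coefficient versus the relevant comparison correlations:
TA (methods 1·2): 0.64 vs {0.32, 0.41, 0.31, 0.28} → pass.
LS (methods 1·2): 0.47 vs {0.41, 0.32, 0.22, 0.17} → pass.
SR (methods 1·2): 0.72 vs {0.28, 0.31, 0.17, 0.22} → pass.
0 of 3 fail.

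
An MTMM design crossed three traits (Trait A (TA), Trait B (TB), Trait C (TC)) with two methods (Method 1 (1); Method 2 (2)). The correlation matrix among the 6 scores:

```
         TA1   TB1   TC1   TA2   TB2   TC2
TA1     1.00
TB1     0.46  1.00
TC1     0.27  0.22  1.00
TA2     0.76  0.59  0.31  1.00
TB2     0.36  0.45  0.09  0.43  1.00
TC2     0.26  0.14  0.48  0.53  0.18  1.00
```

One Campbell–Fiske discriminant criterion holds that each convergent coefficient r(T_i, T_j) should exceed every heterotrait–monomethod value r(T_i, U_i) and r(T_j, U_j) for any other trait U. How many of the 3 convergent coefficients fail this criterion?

Convergent coefficients and their comparison sets:
TA (methods 1·2): 0.76 vs {0.46, 0.43, 0.27, 0.53} → pass.
TB (methods 1·2): 0.45 vs {0.46, 0.43, 0.22, 0.18} → fail.
TC (methods 1·2): 0.48 vs {0.27, 0.53, 0.22, 0.18} → fail.
2 of 3 fail.

2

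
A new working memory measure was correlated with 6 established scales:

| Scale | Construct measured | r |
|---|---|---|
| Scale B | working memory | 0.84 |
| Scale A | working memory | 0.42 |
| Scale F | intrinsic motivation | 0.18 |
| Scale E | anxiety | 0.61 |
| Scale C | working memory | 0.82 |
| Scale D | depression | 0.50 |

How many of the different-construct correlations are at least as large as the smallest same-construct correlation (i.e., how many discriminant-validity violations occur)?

Convergent (same construct = working memory): Scale B, Scale A, Scale C.
Smallest convergent = 0.42. Discriminant values: 0.18, 0.61, 0.50; count ≥ 0.42 → 2.

2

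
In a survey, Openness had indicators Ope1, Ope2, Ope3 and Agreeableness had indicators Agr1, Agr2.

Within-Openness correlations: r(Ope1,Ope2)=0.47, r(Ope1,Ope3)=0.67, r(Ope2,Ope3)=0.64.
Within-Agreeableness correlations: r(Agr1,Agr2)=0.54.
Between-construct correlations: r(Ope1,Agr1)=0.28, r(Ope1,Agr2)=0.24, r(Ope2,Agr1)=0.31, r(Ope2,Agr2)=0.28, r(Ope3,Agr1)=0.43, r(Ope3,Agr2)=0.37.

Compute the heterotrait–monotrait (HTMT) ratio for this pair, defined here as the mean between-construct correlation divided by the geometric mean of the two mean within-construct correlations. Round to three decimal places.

Mean between = 1.91/6 = 0.3183.
Mean within-Ope = 1.78/3 = 0.5933; mean within-Agr = 0.54/1 = 0.5400.
Geometric mean = √(0.5933 × 0.5400) = 0.5660.
HTMT = 0.3183 / 0.5660 = 0.562.

0.562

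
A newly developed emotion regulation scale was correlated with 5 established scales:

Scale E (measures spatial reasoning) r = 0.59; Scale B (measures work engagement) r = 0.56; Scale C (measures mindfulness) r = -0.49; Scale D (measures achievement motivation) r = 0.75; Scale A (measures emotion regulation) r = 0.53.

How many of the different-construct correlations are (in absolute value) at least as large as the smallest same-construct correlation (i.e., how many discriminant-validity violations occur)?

3

Convergent (same construct = emotion regulation): Scale A.
Smallest convergent = 0.53. Discriminant |r|: 0.59, 0.56, 0.49, 0.75; count ≥ 0.53 → 3.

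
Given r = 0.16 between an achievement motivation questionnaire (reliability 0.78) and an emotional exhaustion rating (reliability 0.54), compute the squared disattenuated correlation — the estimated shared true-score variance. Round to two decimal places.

Disattenuated r = 0.16 / √(0.78 × 0.54) = 0.16 / 0.6490 = 0.2465.
Shared true-score variance = 0.2465² = 0.0608 ≈ 0.06.

0.06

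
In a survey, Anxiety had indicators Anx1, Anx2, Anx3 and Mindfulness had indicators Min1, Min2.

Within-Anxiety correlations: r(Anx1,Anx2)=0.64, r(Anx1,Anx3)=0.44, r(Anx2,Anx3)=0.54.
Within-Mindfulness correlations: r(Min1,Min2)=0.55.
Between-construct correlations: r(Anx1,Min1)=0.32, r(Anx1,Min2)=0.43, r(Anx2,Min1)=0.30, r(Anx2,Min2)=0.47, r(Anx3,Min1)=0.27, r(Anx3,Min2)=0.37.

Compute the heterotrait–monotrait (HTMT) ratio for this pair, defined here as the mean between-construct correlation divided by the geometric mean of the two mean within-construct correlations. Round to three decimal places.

0.661

Between-construct mean = 2.16/6 = 0.3600.
Mean within-Anx = 1.62/3 = 0.5400; mean within-Min = 0.55/1 = 0.5500.
Geometric mean = √(0.5400 × 0.5500) = 0.5450.
HTMT = 0.3600 / 0.5450 = 0.661.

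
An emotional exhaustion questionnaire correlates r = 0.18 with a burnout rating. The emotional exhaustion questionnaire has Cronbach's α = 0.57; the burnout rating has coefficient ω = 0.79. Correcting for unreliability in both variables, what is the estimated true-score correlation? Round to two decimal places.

r_true = r_obs / √(r_xx · r_yy) = 0.18 / √(0.57 × 0.79) = 0.18 / √0.4503 = 0.18 / 0.6710 ≈ 0.27.

0.27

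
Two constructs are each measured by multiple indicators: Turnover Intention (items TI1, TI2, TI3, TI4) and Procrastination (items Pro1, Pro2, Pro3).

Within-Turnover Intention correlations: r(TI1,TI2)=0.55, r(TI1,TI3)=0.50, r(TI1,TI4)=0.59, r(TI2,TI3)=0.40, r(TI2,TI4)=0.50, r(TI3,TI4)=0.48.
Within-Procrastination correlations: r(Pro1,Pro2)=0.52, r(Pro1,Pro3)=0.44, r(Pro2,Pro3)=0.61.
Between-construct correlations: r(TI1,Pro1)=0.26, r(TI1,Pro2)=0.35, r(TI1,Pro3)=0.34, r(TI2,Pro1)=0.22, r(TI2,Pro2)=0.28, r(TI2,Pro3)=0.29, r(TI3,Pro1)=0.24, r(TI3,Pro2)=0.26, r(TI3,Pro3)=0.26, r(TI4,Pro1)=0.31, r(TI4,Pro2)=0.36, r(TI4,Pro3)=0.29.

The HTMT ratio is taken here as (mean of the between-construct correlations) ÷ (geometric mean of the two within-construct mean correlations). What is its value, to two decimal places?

0.56

Between-construct mean = 3.46/12 = 0.2883.
Mean within-TI = 3.02/6 = 0.5033; mean within-Pro = 1.57/3 = 0.5233.
Geometric mean = √(0.5033 × 0.5233) = 0.5132.
HTMT = 0.2883 / 0.5132 = 0.56.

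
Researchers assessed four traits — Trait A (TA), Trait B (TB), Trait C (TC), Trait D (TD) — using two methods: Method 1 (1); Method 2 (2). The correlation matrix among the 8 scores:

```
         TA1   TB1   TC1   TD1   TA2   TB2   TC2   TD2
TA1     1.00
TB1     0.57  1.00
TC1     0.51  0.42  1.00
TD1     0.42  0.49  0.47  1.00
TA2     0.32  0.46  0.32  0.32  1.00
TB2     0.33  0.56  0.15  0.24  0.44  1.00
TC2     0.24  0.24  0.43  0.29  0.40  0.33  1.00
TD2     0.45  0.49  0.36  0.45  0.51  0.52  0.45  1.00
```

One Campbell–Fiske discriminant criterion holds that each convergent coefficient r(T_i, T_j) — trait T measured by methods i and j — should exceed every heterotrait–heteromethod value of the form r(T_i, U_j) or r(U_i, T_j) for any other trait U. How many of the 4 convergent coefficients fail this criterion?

2

Checking each validity diagonal entry against its comparison values:
TA (methods 1·2): 0.32 vs {0.33, 0.46, 0.24, 0.32, 0.45, 0.32} → fail.
TB (methods 1·2): 0.56 vs {0.46, 0.33, 0.24, 0.15, 0.49, 0.24} → pass.
TC (methods 1·2): 0.43 vs {0.32, 0.24, 0.15, 0.24, 0.36, 0.29} → pass.
TD (methods 1·2): 0.45 vs {0.32, 0.45, 0.24, 0.49, 0.29, 0.36} → fail.
2 of 4 fail.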